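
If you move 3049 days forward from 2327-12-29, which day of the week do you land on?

Monday

First find the weekday of Dec 29, 2327. Doomsday rule: the anchor day for the 2300s is Wednesday. For year 27: 27÷12 = 2 r 3, and 3÷4 = 0, so 2+3+0 = 5.
Wednesday + 5 ≡ Monday — that's 2327's doomsday.
In December the doomsday date is Dec 12.
Dec 29 is 17 days after Dec 12; 17 mod 7 = 3, so Monday + 3 = Thursday.
3049 mod 7 = 4, so 3049 days after a Thursday is Thursday + 4 = Monday.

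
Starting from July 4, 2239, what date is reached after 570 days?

+366 (one year; includes Feb 29, 2240) → Jul 4, 2240 (204 left).
Jul has 31 days: +28 → Aug 1, 2240 (176 left).
Aug has 31 days: +31 → Sep 1, 2240 (145 left).
Sep has 30 days: +30 → Oct 1, 2240 (115 left).
Oct has 31 days: +31 → Nov 1, 2240 (84 left).
Nov has 30 days: +30 → Dec 1, 2240 (54 left).
Dec has 31 days: +31 → Jan 1, 2241 (23 left).
+23 → Jan 24, 2241.

January 24, 2241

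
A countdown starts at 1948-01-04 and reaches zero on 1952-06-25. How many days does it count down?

1634

Jan 4, 1948 → Jan 4, 1949: 366 days (Feb 29, 1948 is in that span).
Jan 4, 1949 → Jan 4, 1950: 365 days.
Jan 4, 1950 → Jan 4, 1951: 365 days.
Jan 4, 1951 → Jan 4, 1952: 365 days.
Jan 4, 1952 → Feb 4, 1952: 31 days (January has 31).
Feb 4, 1952 → Mar 4, 1952: 29 days (February has 29).
Mar 4, 1952 → Apr 4, 1952: 31 days (March has 31).
Apr 4, 1952 → May 4, 1952: 30 days (April has 30).
May 4, 1952 → Jun 4, 1952: 31 days (May has 31).
Jun 4, 1952 → Jun 25, 1952: 21 days.
Total: 1634 days.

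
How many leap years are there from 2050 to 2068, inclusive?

Multiples of 4 in [2050,2068]: 5.
Of those, multiples of 100: 0 (not leap unless ÷400).
Multiples of 400: 0.
Leap years = 5 − 0 + 0 = 5.

5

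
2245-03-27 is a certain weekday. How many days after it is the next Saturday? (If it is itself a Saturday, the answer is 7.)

Mar 27, 2245 is a Thursday.
From Thursday to the next Saturday is 2 days.

2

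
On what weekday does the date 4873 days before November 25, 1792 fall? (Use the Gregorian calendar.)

Nov 25, 1792 is a Sunday.
4873 mod 7 = 1, so 4873 days before a Sunday is Sunday − 1 = Saturday.

Saturday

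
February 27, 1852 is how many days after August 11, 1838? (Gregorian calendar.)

Aug 11, 1838 → Aug 11, 1839: 365 days.
Aug 11, 1839 → Aug 11, 1840: 366 days (Feb 29, 1840 is in that span).
Aug 11, 1840 → Aug 11, 1841: 365 days.
Aug 11, 1841 → Aug 11, 1842: 365 days.
Aug 11, 1842 → Aug 11, 1843: 365 days.
Aug 11, 1843 → Aug 11, 1844: 366 days (Feb 29, 1844 is in that span).
Aug 11, 1844 → Aug 11, 1845: 365 days.
Aug 11, 1845 → Aug 11, 1846: 365 days.
Aug 11, 1846 → Aug 11, 1847: 365 days.
Aug 11, 1847 → Aug 11, 1848: 366 days (Feb 29, 1848 is in that span).
Aug 11, 1848 → Aug 11, 1849: 365 days.
Aug 11, 1849 → Aug 11, 1850: 365 days.
Aug 11, 1850 → Aug 11, 1851: 365 days.
Aug 11, 1851 → Sep 11, 1851: 31 days (August has 31).
Sep 11, 1851 → Oct 11, 1851: 30 days (September has 30).
Oct 11, 1851 → Nov 11, 1851: 31 days (October has 31).
Nov 11, 1851 → Dec 11, 1851: 30 days (November has 30).
Dec 11, 1851 → Jan 11, 1852: 31 days (December has 31).
Jan 11, 1852 → Feb 11, 1852: 31 days (January has 31).
Feb 11, 1852 → Feb 27, 1852: 16 days.
Total: 4948 days.

4948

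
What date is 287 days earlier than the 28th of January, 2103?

April 16, 2102

−28 → Dec 31, 2102 (end of Dec, 31 days; 259 left).
−31 → Nov 30, 2102 (end of Nov, 30 days; 228 left).
−30 → Oct 31, 2102 (end of Oct, 31 days; 198 left).
−31 → Sep 30, 2102 (end of Sep, 30 days; 167 left).
−30 → Aug 31, 2102 (end of Aug, 31 days; 137 left).
−31 → Jul 31, 2102 (end of Jul, 31 days; 106 left).
−31 → Jun 30, 2102 (end of Jun, 30 days; 75 left).
−30 → May 31, 2102 (end of May, 31 days; 45 left).
−31 → Apr 30, 2102 (end of Apr, 30 days; 14 left).
−14 → Apr 16, 2102.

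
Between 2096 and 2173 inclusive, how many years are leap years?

19

Multiples of 4 in [2096,2173]: 20.
Of those, multiples of 100: 1 (not leap unless ÷400).
Multiples of 400: 0.
Leap years = 20 − 1 + 0 = 19.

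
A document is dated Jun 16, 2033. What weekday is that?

Thursday

Doomsday rule: the anchor day for the 2000s is Tuesday. For year 33: 33÷12 = 2 r 9, and 9÷4 = 2, so 2+9+2 = 13.
Tuesday + 13 ≡ Monday — that's 2033's doomsday.
In June the doomsday date is Jun 6.
Jun 16 is 10 days after Jun 6; 10 mod 7 = 3, so Monday + 3 = Thursday.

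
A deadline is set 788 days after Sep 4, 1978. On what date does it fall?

+365 (one year) → Sep 4, 1979 (423 left).
+366 (one year; includes Feb 29, 1980) → Sep 4, 1980 (57 left).
Sep has 30 days: +27 → Oct 1, 1980 (30 left).
+30 → Oct 31, 1980.

October 31, 1980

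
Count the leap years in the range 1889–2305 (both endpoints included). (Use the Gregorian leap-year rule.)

100

Multiples of 4 in [1889,2305]: 104.
Of those, multiples of 100: 5 (not leap unless ÷400).
Multiples of 400: 1.
Leap years = 104 − 5 + 1 = 100.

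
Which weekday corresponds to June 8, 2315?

Tuesday

Doomsday rule: the anchor day for the 2300s is Wednesday. For year 15: 15÷12 = 1 r 3, and 3÷4 = 0, so 1+3+0 = 4.
Wednesday + 4 ≡ Sunday — that's 2315's doomsday.
In June the doomsday date is Jun 6.
Jun 8 is 2 days after Jun 6; 2 mod 7 = 2, so Sunday + 2 = Tuesday.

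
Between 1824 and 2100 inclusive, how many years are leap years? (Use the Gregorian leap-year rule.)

68

Multiples of 4 in [1824,2100]: 70.
Of those, multiples of 100: 3 (not leap unless ÷400).
Multiples of 400: 1.
Leap years = 70 − 3 + 1 = 68.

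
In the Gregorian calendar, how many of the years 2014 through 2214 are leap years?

48

Multiples of 4 in [2014,2214]: 50.
Of those, multiples of 100: 2 (not leap unless ÷400).
Multiples of 400: 0.
Leap years = 50 − 2 + 0 = 48.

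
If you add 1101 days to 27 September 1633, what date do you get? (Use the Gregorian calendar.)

+365 (one year) → Sep 27, 1634 (736 left).
+365 (one year) → Sep 27, 1635 (371 left).
Sep has 30 days: +4 → Oct 1, 1635 (367 left).
Oct has 31 days: +31 → Nov 1, 1635 (336 left).
Nov has 30 days: +30 → Dec 1, 1635 (306 left).
Dec has 31 days: +31 → Jan 1, 1636 (275 left).
Jan has 31 days: +31 → Feb 1, 1636 (244 left).
Feb has 29 days: +29 → Mar 1, 1636 (215 left).
Mar has 31 days: +31 → Apr 1, 1636 (184 left).
Apr has 30 days: +30 → May 1, 1636 (154 left).
May has 31 days: +31 → Jun 1, 1636 (123 left).
Jun has 30 days: +30 → Jul 1, 1636 (93 left).
Jul has 31 days: +31 → Aug 1, 1636 (62 left).
Aug has 31 days: +31 → Sep 1, 1636 (31 left).
Sep has 30 days: +30 → Oct 1, 1636 (1 left).
+1 → Oct 2, 1636.

October 2, 1636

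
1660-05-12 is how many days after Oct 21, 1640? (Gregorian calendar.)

Oct 21, 1640 → Oct 21, 1641: 365 days.
Oct 21, 1641 → Oct 21, 1642: 365 days.
Oct 21, 1642 → Oct 21, 1643: 365 days.
Oct 21, 1643 → Oct 21, 1644: 366 days (Feb 29, 1644 is in that span).
Oct 21, 1644 → Oct 21, 1645: 365 days.
Oct 21, 1645 → Oct 21, 1646: 365 days.
Oct 21, 1646 → Oct 21, 1647: 365 days.
Oct 21, 1647 → Oct 21, 1648: 366 days (Feb 29, 1648 is in that span).
Oct 21, 1648 → Oct 21, 1649: 365 days.
Oct 21, 1649 → Oct 21, 1650: 365 days.
Oct 21, 1650 → Oct 21, 1651: 365 days.
Oct 21, 1651 → Oct 21, 1652: 366 days (Feb 29, 1652 is in that span).
Oct 21, 1652 → Oct 21, 1653: 365 days.
Oct 21, 1653 → Oct 21, 1654: 365 days.
Oct 21, 1654 → Oct 21, 1655: 365 days.
Oct 21, 1655 → Oct 21, 1656: 366 days (Feb 29, 1656 is in that span).
Oct 21, 1656 → Oct 21, 1657: 365 days.
Oct 21, 1657 → Oct 21, 1658: 365 days.
Oct 21, 1658 → Oct 21, 1659: 365 days.
Oct 21, 1659 → Nov 21, 1659: 31 days (October has 31).
Nov 21, 1659 → Dec 21, 1659: 30 days (November has 30).
Dec 21, 1659 → Jan 21, 1660: 31 days (December has 31).
Jan 21, 1660 → Feb 21, 1660: 31 days (January has 31).
Feb 21, 1660 → Mar 21, 1660: 29 days (February has 29).
Mar 21, 1660 → Apr 21, 1660: 31 days (March has 31).
Apr 21, 1660 → May 12, 1660: 21 days.
Total: 7143 days.

7143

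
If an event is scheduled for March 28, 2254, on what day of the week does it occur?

Doomsday rule: the anchor day for the 2200s is Friday. For year 54: 54÷12 = 4 r 6, and 6÷4 = 1, so 4+6+1 = 11.
Friday + 11 ≡ Tuesday — that's 2254's doomsday.
In March the doomsday date is Mar 14.
Mar 28 is 14 days after Mar 14; 14 mod 7 = 0, so Tuesday + 0 = Tuesday.

Tuesday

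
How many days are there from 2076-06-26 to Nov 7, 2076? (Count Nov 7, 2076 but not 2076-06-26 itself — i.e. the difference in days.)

Jun 26, 2076 → Jul 26, 2076: 30 days (June has 30).
Jul 26, 2076 → Aug 26, 2076: 31 days (July has 31).
Aug 26, 2076 → Sep 26, 2076: 31 days (August has 31).
Sep 26, 2076 → Oct 26, 2076: 30 days (September has 30).
Oct 26, 2076 → Nov 7, 2076: 12 days.
Total: 134 days.

134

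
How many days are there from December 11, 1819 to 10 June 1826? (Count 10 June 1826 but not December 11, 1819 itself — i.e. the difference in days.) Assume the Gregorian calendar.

2373

Dec 11, 1819 → Dec 11, 1820: 366 days (Feb 29, 1820 is in that span).
Dec 11, 1820 → Dec 11, 1821: 365 days.
Dec 11, 1821 → Dec 11, 1822: 365 days.
Dec 11, 1822 → Dec 11, 1823: 365 days.
Dec 11, 1823 → Dec 11, 1824: 366 days (Feb 29, 1824 is in that span).
Dec 11, 1824 → Dec 11, 1825: 365 days.
Dec 11, 1825 → Jan 11, 1826: 31 days (December has 31).
Jan 11, 1826 → Feb 11, 1826: 31 days (January has 31).
Feb 11, 1826 → Mar 11, 1826: 28 days (February has 28).
Mar 11, 1826 → Apr 11, 1826: 31 days (March has 31).
Apr 11, 1826 → May 11, 1826: 30 days (April has 30).
May 11, 1826 → Jun 10, 1826: 30 days.
Total: 2373 days.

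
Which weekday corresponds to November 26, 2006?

January 1, 2006 is a Sunday.
Jan 1, 2006 → Feb 1, 2006: 31 days (January has 31).
Feb 1, 2006 → Mar 1, 2006: 28 days (February has 28).
Mar 1, 2006 → Apr 1, 2006: 31 days (March has 31).
Apr 1, 2006 → May 1, 2006: 30 days (April has 30).
May 1, 2006 → Jun 1, 2006: 31 days (May has 31).
Jun 1, 2006 → Jul 1, 2006: 30 days (June has 30).
Jul 1, 2006 → Aug 1, 2006: 31 days (July has 31).
Aug 1, 2006 → Sep 1, 2006: 31 days (August has 31).
Sep 1, 2006 → Oct 1, 2006: 30 days (September has 30).
Oct 1, 2006 → Nov 1, 2006: 31 days (October has 31).
Nov 1, 2006 → Nov 26, 2006: 25 days.
Total: 329 days.
329 mod 7 = 0, so Sunday + 0 = Sunday.

Sunday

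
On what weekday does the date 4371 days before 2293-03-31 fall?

Tuesday

First find the weekday of Mar 31, 2293. Doomsday rule: the anchor day for the 2200s is Friday. For year 93: 93÷12 = 7 r 9, and 9÷4 = 2, so 7+9+2 = 18.
Friday + 18 ≡ Tuesday — that's 2293's doomsday.
In March the doomsday date is Mar 14.
Mar 31 is 17 days after Mar 14; 17 mod 7 = 3, so Tuesday + 3 = Friday.
4371 mod 7 = 3, so 4371 days before a Friday is Friday − 3 = Tuesday.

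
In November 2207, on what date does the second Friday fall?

November 13, 2207

November 1, 2207 is a Sunday.
The first Friday is therefore November 6 (5 days later).
The second Friday is 6 + 1×7 = November 13.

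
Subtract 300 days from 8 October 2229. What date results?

December 12, 2228

−8 → Sep 30, 2229 (end of Sep, 30 days; 292 left).
−30 → Aug 31, 2229 (end of Aug, 31 days; 262 left).
−31 → Jul 31, 2229 (end of Jul, 31 days; 231 left).
−31 → Jun 30, 2229 (end of Jun, 30 days; 200 left).
−30 → May 31, 2229 (end of May, 31 days; 170 left).
−31 → Apr 30, 2229 (end of Apr, 30 days; 139 left).
−30 → Mar 31, 2229 (end of Mar, 31 days; 109 left).
−31 → Feb 28, 2229 (end of Feb, 28 days; 78 left).
−28 → Jan 31, 2229 (end of Jan, 31 days; 50 left).
−31 → Dec 31, 2228 (end of Dec, 31 days; 19 left).
−19 → Dec 12, 2228.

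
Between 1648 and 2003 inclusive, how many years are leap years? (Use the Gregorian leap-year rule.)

Multiples of 4 in [1648,2003]: 89.
Of those, multiples of 100: 4 (not leap unless ÷400).
Multiples of 400: 1.
Leap years = 89 − 4 + 1 = 86.

86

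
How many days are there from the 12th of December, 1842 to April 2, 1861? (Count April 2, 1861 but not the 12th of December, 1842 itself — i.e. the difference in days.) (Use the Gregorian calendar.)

Dec 12, 1842 → Dec 12, 1843: 365 days.
Dec 12, 1843 → Dec 12, 1844: 366 days (Feb 29, 1844 is in that span).
Dec 12, 1844 → Dec 12, 1845: 365 days.
Dec 12, 1845 → Dec 12, 1846: 365 days.
Dec 12, 1846 → Dec 12, 1847: 365 days.
Dec 12, 1847 → Dec 12, 1848: 366 days (Feb 29, 1848 is in that span).
Dec 12, 1848 → Dec 12, 1849: 365 days.
Dec 12, 1849 → Dec 12, 1850: 365 days.
Dec 12, 1850 → Dec 12, 1851: 365 days.
Dec 12, 1851 → Dec 12, 1852: 366 days (Feb 29, 1852 is in that span).
Dec 12, 1852 → Dec 12, 1853: 365 days.
Dec 12, 1853 → Dec 12, 1854: 365 days.
Dec 12, 1854 → Dec 12, 1855: 365 days.
Dec 12, 1855 → Dec 12, 1856: 366 days (Feb 29, 1856 is in that span).
Dec 12, 1856 → Dec 12, 1857: 365 days.
Dec 12, 1857 → Dec 12, 1858: 365 days.
Dec 12, 1858 → Dec 12, 1859: 365 days.
Dec 12, 1859 → Dec 12, 1860: 366 days (Feb 29, 1860 is in that span).
Dec 12, 1860 → Jan 12, 1861: 31 days (December has 31).
Jan 12, 1861 → Feb 12, 1861: 31 days (January has 31).
Feb 12, 1861 → Mar 12, 1861: 28 days (February has 28).
Mar 12, 1861 → Apr 2, 1861: 21 days.
Total: 6686 days.

6686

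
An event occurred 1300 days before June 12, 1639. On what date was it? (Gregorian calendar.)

−365 (one year) → Jun 12, 1638 (935 left).
−365 (one year) → Jun 12, 1637 (570 left).
−365 (one year) → Jun 12, 1636 (205 left).
−12 → May 31, 1636 (end of May, 31 days; 193 left).
−31 → Apr 30, 1636 (end of Apr, 30 days; 162 left).
−30 → Mar 31, 1636 (end of Mar, 31 days; 132 left).
−31 → Feb 29, 1636 (end of Feb, 29 days; 101 left).
−29 → Jan 31, 1636 (end of Jan, 31 days; 72 left).
−31 → Dec 31, 1635 (end of Dec, 31 days; 41 left).
−31 → Nov 30, 1635 (end of Nov, 30 days; 10 left).
−10 → Nov 20, 1635.

November 20, 1635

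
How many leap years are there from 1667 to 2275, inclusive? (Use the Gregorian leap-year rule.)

147

Multiples of 4 in [1667,2275]: 152.
Of those, multiples of 100: 6 (not leap unless ÷400).
Multiples of 400: 1.
Leap years = 152 − 6 + 1 = 147.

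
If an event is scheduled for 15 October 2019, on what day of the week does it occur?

Tuesday

January 1, 2019 is a Tuesday.
Jan 1, 2019 → Feb 1, 2019: 31 days (January has 31).
Feb 1, 2019 → Mar 1, 2019: 28 days (February has 28).
Mar 1, 2019 → Apr 1, 2019: 31 days (March has 31).
Apr 1, 2019 → May 1, 2019: 30 days (April has 30).
May 1, 2019 → Jun 1, 2019: 31 days (May has 31).
Jun 1, 2019 → Jul 1, 2019: 30 days (June has 30).
Jul 1, 2019 → Aug 1, 2019: 31 days (July has 31).
Aug 1, 2019 → Sep 1, 2019: 31 days (August has 31).
Sep 1, 2019 → Oct 1, 2019: 30 days (September has 30).
Oct 1, 2019 → Oct 15, 2019: 14 days.
Total: 287 days.
287 mod 7 = 0, so Tuesday + 0 = Tuesday.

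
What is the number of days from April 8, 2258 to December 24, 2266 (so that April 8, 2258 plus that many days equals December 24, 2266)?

Apr 8, 2258 → Apr 8, 2259: 365 days.
Apr 8, 2259 → Apr 8, 2260: 366 days (Feb 29, 2260 is in that span).
Apr 8, 2260 → Apr 8, 2261: 365 days.
Apr 8, 2261 → Apr 8, 2262: 365 days.
Apr 8, 2262 → Apr 8, 2263: 365 days.
Apr 8, 2263 → Apr 8, 2264: 366 days (Feb 29, 2264 is in that span).
Apr 8, 2264 → Apr 8, 2265: 365 days.
Apr 8, 2265 → Apr 8, 2266: 365 days.
Apr 8, 2266 → May 8, 2266: 30 days (April has 30).
May 8, 2266 → Jun 8, 2266: 31 days (May has 31).
Jun 8, 2266 → Jul 8, 2266: 30 days (June has 30).
Jul 8, 2266 → Aug 8, 2266: 31 days (July has 31).
Aug 8, 2266 → Sep 8, 2266: 31 days (August has 31).
Sep 8, 2266 → Oct 8, 2266: 30 days (September has 30).
Oct 8, 2266 → Nov 8, 2266: 31 days (October has 31).
Nov 8, 2266 → Dec 8, 2266: 30 days (November has 30).
Dec 8, 2266 → Dec 24, 2266: 16 days.
Total: 3182 days.

3182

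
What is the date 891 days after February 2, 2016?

July 12, 2018

+366 (one year; includes Feb 29, 2016) → Feb 2, 2017 (525 left).
+365 (one year) → Feb 2, 2018 (160 left).
Feb has 28 days: +27 → Mar 1, 2018 (133 left).
Mar has 31 days: +31 → Apr 1, 2018 (102 left).
Apr has 30 days: +30 → May 1, 2018 (72 left).
May has 31 days: +31 → Jun 1, 2018 (41 left).
Jun has 30 days: +30 → Jul 1, 2018 (11 left).
+11 → Jul 12, 2018.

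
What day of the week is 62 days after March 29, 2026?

Mar 29, 2026 is a Sunday.
62 mod 7 = 6, so 62 days after a Sunday is Sunday + 6 = Saturday.

Saturday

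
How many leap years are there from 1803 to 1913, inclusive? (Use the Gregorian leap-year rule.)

27

Multiples of 4 in [1803,1913]: 28.
Of those, multiples of 100: 1 (not leap unless ÷400).
Multiples of 400: 0.
Leap years = 28 − 1 + 0 = 27.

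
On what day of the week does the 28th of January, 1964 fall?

Tuesday

Doomsday rule: the anchor day for the 1900s is Wednesday. For year 64: 64÷12 = 5 r 4, and 4÷4 = 1, so 5+4+1 = 10.
Wednesday + 10 ≡ Saturday — that's 1964's doomsday.
In January the doomsday date is Jan 4 (1964 is a leap year (divisible by 4)).
Jan 28 is 24 days after Jan 4; 24 mod 7 = 3, so Saturday + 3 = Tuesday.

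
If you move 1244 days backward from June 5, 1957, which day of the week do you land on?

Friday

Jun 5, 1957 is a Wednesday.
1244 mod 7 = 5, so 1244 days before a Wednesday is Wednesday − 5 = Friday.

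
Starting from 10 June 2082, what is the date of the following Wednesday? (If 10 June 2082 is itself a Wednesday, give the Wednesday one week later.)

June 17, 2082

Jun 10, 2082 is a Wednesday.
From Wednesday to the next Wednesday is 7 days.
Jun 10, 2082 + 7 = Jun 17, 2082.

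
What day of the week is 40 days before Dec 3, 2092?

First find the weekday of Dec 3, 2092. Doomsday rule: the anchor day for the 2000s is Tuesday. For year 92: 92÷12 = 7 r 8, and 8÷4 = 2, so 7+8+2 = 17.
Tuesday + 17 ≡ Friday — that's 2092's doomsday.
In December the doomsday date is Dec 12.
Dec 3 is 9 days before Dec 12; 9 mod 7 = 2, so Friday − 2 = Wednesday.
40 mod 7 = 5, so 40 days before a Wednesday is Wednesday − 5 = Friday.

Friday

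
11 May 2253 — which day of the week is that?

Wednesday

Doomsday rule: the anchor day for the 2200s is Friday. For year 53: 53÷12 = 4 r 5, and 5÷4 = 1, so 4+5+1 = 10.
Friday + 10 ≡ Monday — that's 2253's doomsday.
In May the doomsday date is May 9.
May 11 is 2 days after May 9; 2 mod 7 = 2, so Monday + 2 = Wednesday.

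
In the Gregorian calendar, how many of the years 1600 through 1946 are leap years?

84

Multiples of 4 in [1600,1946]: 87.
Of those, multiples of 100: 4 (not leap unless ÷400).
Multiples of 400: 1.
Leap years = 87 − 4 + 1 = 84.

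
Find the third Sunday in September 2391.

September 15, 2391

September 1, 2391 is a Sunday.
The first Sunday is therefore September 1 (same day).
The third Sunday is 1 + 2×7 = September 15.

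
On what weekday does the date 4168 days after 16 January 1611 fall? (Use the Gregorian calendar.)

Wednesday

First find the weekday of Jan 16, 1611. Doomsday rule: the anchor day for the 1600s is Tuesday. For year 11: 11÷12 = 0 r 11, and 11÷4 = 2, so 0+11+2 = 13.
Tuesday + 13 ≡ Monday — that's 1611's doomsday.
In January the doomsday date is Jan 3 (1611 is not a leap year).
Jan 16 is 13 days after Jan 3; 13 mod 7 = 6, so Monday + 6 = Sunday.
4168 mod 7 = 3, so 4168 days after a Sunday is Sunday + 3 = Wednesday.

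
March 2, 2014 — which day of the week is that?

Doomsday rule: the anchor day for the 2000s is Tuesday. For year 14: 14÷12 = 1 r 2, and 2÷4 = 0, so 1+2+0 = 3.
Tuesday + 3 ≡ Friday — that's 2014's doomsday.
In March the doomsday date is Mar 14.
Mar 2 is 12 days before Mar 14; 12 mod 7 = 5, so Friday − 5 = Sunday.

Sunday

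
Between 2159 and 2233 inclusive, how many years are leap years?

18

Multiples of 4 in [2159,2233]: 19.
Of those, multiples of 100: 1 (not leap unless ÷400).
Multiples of 400: 0.
Leap years = 19 − 1 + 0 = 18.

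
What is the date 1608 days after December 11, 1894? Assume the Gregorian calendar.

+365 (one year) → Dec 11, 1895 (1243 left).
+366 (one year; includes Feb 29, 1896) → Dec 11, 1896 (877 left).
+365 (one year) → Dec 11, 1897 (512 left).
+365 (one year) → Dec 11, 1898 (147 left).
Dec has 31 days: +21 → Jan 1, 1899 (126 left).
Jan has 31 days: +31 → Feb 1, 1899 (95 left).
Feb has 28 days: +28 → Mar 1, 1899 (67 left).
Mar has 31 days: +31 → Apr 1, 1899 (36 left).
Apr has 30 days: +30 → May 1, 1899 (6 left).
+6 → May 7, 1899.

May 7, 1899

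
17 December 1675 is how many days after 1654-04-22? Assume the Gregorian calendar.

Apr 22, 1654 → Apr 22, 1655: 365 days.
Apr 22, 1655 → Apr 22, 1656: 366 days (Feb 29, 1656 is in that span).
Apr 22, 1656 → Apr 22, 1657: 365 days.
Apr 22, 1657 → Apr 22, 1658: 365 days.
Apr 22, 1658 → Apr 22, 1659: 365 days.
Apr 22, 1659 → Apr 22, 1660: 366 days (Feb 29, 1660 is in that span).
Apr 22, 1660 → Apr 22, 1661: 365 days.
Apr 22, 1661 → Apr 22, 1662: 365 days.
Apr 22, 1662 → Apr 22, 1663: 365 days.
Apr 22, 1663 → Apr 22, 1664: 366 days (Feb 29, 1664 is in that span).
Apr 22, 1664 → Apr 22, 1665: 365 days.
Apr 22, 1665 → Apr 22, 1666: 365 days.
Apr 22, 1666 → Apr 22, 1667: 365 days.
Apr 22, 1667 → Apr 22, 1668: 366 days (Feb 29, 1668 is in that span).
Apr 22, 1668 → Apr 22, 1669: 365 days.
Apr 22, 1669 → Apr 22, 1670: 365 days.
Apr 22, 1670 → Apr 22, 1671: 365 days.
Apr 22, 1671 → Apr 22, 1672: 366 days (Feb 29, 1672 is in that span).
Apr 22, 1672 → Apr 22, 1673: 365 days.
Apr 22, 1673 → Apr 22, 1674: 365 days.
Apr 22, 1674 → Apr 22, 1675: 365 days.
Apr 22, 1675 → May 22, 1675: 30 days (April has 30).
May 22, 1675 → Jun 22, 1675: 31 days (May has 31).
Jun 22, 1675 → Jul 22, 1675: 30 days (June has 30).
Jul 22, 1675 → Aug 22, 1675: 31 days (July has 31).
Aug 22, 1675 → Sep 22, 1675: 31 days (August has 31).
Sep 22, 1675 → Oct 22, 1675: 30 days (September has 30).
Oct 22, 1675 → Nov 22, 1675: 31 days (October has 31).
Nov 22, 1675 → Dec 17, 1675: 25 days.
Total: 7909 days.

7909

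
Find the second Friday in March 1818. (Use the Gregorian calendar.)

March 13, 1818

March 1, 1818 is a Sunday.
The first Friday is therefore March 6 (5 days later).
The second Friday is 6 + 1×7 = March 13.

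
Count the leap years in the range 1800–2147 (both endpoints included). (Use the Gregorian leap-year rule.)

84

Multiples of 4 in [1800,2147]: 87.
Of those, multiples of 100: 4 (not leap unless ÷400).
Multiples of 400: 1.
Leap years = 87 − 4 + 1 = 84.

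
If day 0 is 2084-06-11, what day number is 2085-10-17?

493

Jun 11, 2084 → Jun 11, 2085: 365 days.
Jun 11, 2085 → Jul 11, 2085: 30 days (June has 30).
Jul 11, 2085 → Aug 11, 2085: 31 days (July has 31).
Aug 11, 2085 → Sep 11, 2085: 31 days (August has 31).
Sep 11, 2085 → Oct 11, 2085: 30 days (September has 30).
Oct 11, 2085 → Oct 17, 2085: 6 days.
Total: 493 days.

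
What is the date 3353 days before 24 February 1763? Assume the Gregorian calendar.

−365 (one year) → Feb 24, 1762 (2988 left).
−365 (one year) → Feb 24, 1761 (2623 left).
−366 (one year; includes Feb 29, 1760) → Feb 24, 1760 (2257 left).
−365 (one year) → Feb 24, 1759 (1892 left).
−365 (one year) → Feb 24, 1758 (1527 left).
−365 (one year) → Feb 24, 1757 (1162 left).
−366 (one year; includes Feb 29, 1756) → Feb 24, 1756 (796 left).
−365 (one year) → Feb 24, 1755 (431 left).
−365 (one year) → Feb 24, 1754 (66 left).
−24 → Jan 31, 1754 (end of Jan, 31 days; 42 left).
−31 → Dec 31, 1753 (end of Dec, 31 days; 11 left).
−11 → Dec 20, 1753.

December 20, 1753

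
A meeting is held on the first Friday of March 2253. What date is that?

March 1, 2253 is a Tuesday.
The first Friday is therefore March 4 (3 days later).

March 4, 2253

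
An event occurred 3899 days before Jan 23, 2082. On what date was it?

May 22, 2071

−365 (one year) → Jan 23, 2081 (3534 left).
−366 (one year; includes Feb 29, 2080) → Jan 23, 2080 (3168 left).
−365 (one year) → Jan 23, 2079 (2803 left).
−365 (one year) → Jan 23, 2078 (2438 left).
−365 (one year) → Jan 23, 2077 (2073 left).
−366 (one year; includes Feb 29, 2076) → Jan 23, 2076 (1707 left).
−365 (one year) → Jan 23, 2075 (1342 left).
−365 (one year) → Jan 23, 2074 (977 left).
−365 (one year) → Jan 23, 2073 (612 left).
−366 (one year; includes Feb 29, 2072) → Jan 23, 2072 (246 left).
−23 → Dec 31, 2071 (end of Dec, 31 days; 223 left).
−31 → Nov 30, 2071 (end of Nov, 30 days; 192 left).
−30 → Oct 31, 2071 (end of Oct, 31 days; 162 left).
−31 → Sep 30, 2071 (end of Sep, 30 days; 131 left).
−30 → Aug 31, 2071 (end of Aug, 31 days; 101 left).
−31 → Jul 31, 2071 (end of Jul, 31 days; 70 left).
−31 → Jun 30, 2071 (end of Jun, 30 days; 39 left).
−30 → May 31, 2071 (end of May, 31 days; 9 left).
−9 → May 22, 2071.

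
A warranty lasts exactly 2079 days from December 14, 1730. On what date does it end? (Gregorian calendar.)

+365 (one year) → Dec 14, 1731 (1714 left).
+366 (one year; includes Feb 29, 1732) → Dec 14, 1732 (1348 left).
+365 (one year) → Dec 14, 1733 (983 left).
+365 (one year) → Dec 14, 1734 (618 left).
+365 (one year) → Dec 14, 1735 (253 left).
Dec has 31 days: +18 → Jan 1, 1736 (235 left).
Jan has 31 days: +31 → Feb 1, 1736 (204 left).
Feb has 29 days: +29 → Mar 1, 1736 (175 left).
Mar has 31 days: +31 → Apr 1, 1736 (144 left).
Apr has 30 days: +30 → May 1, 1736 (114 left).
May has 31 days: +31 → Jun 1, 1736 (83 left).
Jun has 30 days: +30 → Jul 1, 1736 (53 left).
Jul has 31 days: +31 → Aug 1, 1736 (22 left).
+22 → Aug 23, 1736.

August 23, 1736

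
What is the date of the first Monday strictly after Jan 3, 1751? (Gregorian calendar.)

January 4, 1751

Jan 3, 1751 is a Sunday.
From Sunday to the next Monday is 1 day.
Jan 3, 1751 + 1 = Jan 4, 1751.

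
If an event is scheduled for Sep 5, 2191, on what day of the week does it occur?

Doomsday rule: the anchor day for the 2100s is Sunday. For year 91: 91÷12 = 7 r 7, and 7÷4 = 1, so 7+7+1 = 15.
Sunday + 15 ≡ Monday — that's 2191's doomsday.
In September the doomsday date is Sep 5.
Sep 5 is the doomsday itself: Monday.

Monday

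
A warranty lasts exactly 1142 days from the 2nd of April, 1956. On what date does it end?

May 19, 1959

+365 (one year) → Apr 2, 1957 (777 left).
+365 (one year) → Apr 2, 1958 (412 left).
+365 (one year) → Apr 2, 1959 (47 left).
Apr has 30 days: +29 → May 1, 1959 (18 left).
+18 → May 19, 1959.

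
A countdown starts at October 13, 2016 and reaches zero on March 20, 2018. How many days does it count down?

523

Oct 13, 2016 → Oct 13, 2017: 365 days.
Oct 13, 2017 → Nov 13, 2017: 31 days (October has 31).
Nov 13, 2017 → Dec 13, 2017: 30 days (November has 30).
Dec 13, 2017 → Jan 13, 2018: 31 days (December has 31).
Jan 13, 2018 → Feb 13, 2018: 31 days (January has 31).
Feb 13, 2018 → Mar 13, 2018: 28 days (February has 28).
Mar 13, 2018 → Mar 20, 2018: 7 days.
Total: 523 days.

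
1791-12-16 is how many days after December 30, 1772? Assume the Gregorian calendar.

Dec 30, 1772 → Dec 30, 1773: 365 days.
Dec 30, 1773 → Dec 30, 1774: 365 days.
Dec 30, 1774 → Dec 30, 1775: 365 days.
Dec 30, 1775 → Dec 30, 1776: 366 days (Feb 29, 1776 is in that span).
Dec 30, 1776 → Dec 30, 1777: 365 days.
Dec 30, 1777 → Dec 30, 1778: 365 days.
Dec 30, 1778 → Dec 30, 1779: 365 days.
Dec 30, 1779 → Dec 30, 1780: 366 days (Feb 29, 1780 is in that span).
Dec 30, 1780 → Dec 30, 1781: 365 days.
Dec 30, 1781 → Dec 30, 1782: 365 days.
Dec 30, 1782 → Dec 30, 1783: 365 days.
Dec 30, 1783 → Dec 30, 1784: 366 days (Feb 29, 1784 is in that span).
Dec 30, 1784 → Dec 30, 1785: 365 days.
Dec 30, 1785 → Dec 30, 1786: 365 days.
Dec 30, 1786 → Dec 30, 1787: 365 days.
Dec 30, 1787 → Dec 30, 1788: 366 days (Feb 29, 1788 is in that span).
Dec 30, 1788 → Dec 30, 1789: 365 days.
Dec 30, 1789 → Dec 30, 1790: 365 days.
Dec 30, 1790 → Jan 30, 1791: 31 days (December has 31).
Jan 30, 1791 → Feb 28, 1791: 29 days (January has 31).
Feb 28, 1791 → Mar 28, 1791: 28 days (February has 28).
Mar 28, 1791 → Apr 28, 1791: 31 days (March has 31).
Apr 28, 1791 → May 28, 1791: 30 days (April has 30).
May 28, 1791 → Jun 28, 1791: 31 days (May has 31).
Jun 28, 1791 → Jul 28, 1791: 30 days (June has 30).
Jul 28, 1791 → Aug 28, 1791: 31 days (July has 31).
Aug 28, 1791 → Sep 28, 1791: 31 days (August has 31).
Sep 28, 1791 → Oct 28, 1791: 30 days (September has 30).
Oct 28, 1791 → Nov 28, 1791: 31 days (October has 31).
Nov 28, 1791 → Dec 16, 1791: 18 days.
Total: 6925 days.

6925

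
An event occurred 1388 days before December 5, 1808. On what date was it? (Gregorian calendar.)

February 16, 1805

−366 (one year; includes Feb 29, 1808) → Dec 5, 1807 (1022 left).
−365 (one year) → Dec 5, 1806 (657 left).
−365 (one year) → Dec 5, 1805 (292 left).
−5 → Nov 30, 1805 (end of Nov, 30 days; 287 left).
−30 → Oct 31, 1805 (end of Oct, 31 days; 257 left).
−31 → Sep 30, 1805 (end of Sep, 30 days; 226 left).
−30 → Aug 31, 1805 (end of Aug, 31 days; 196 left).
−31 → Jul 31, 1805 (end of Jul, 31 days; 165 left).
−31 → Jun 30, 1805 (end of Jun, 30 days; 134 left).
−30 → May 31, 1805 (end of May, 31 days; 104 left).
−31 → Apr 30, 1805 (end of Apr, 30 days; 73 left).
−30 → Mar 31, 1805 (end of Mar, 31 days; 43 left).
−31 → Feb 28, 1805 (end of Feb, 28 days; 12 left).
−12 → Feb 16, 1805.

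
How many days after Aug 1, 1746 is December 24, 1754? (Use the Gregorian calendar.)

Aug 1, 1746 → Aug 1, 1747: 365 days.
Aug 1, 1747 → Aug 1, 1748: 366 days (Feb 29, 1748 is in that span).
Aug 1, 1748 → Aug 1, 1749: 365 days.
Aug 1, 1749 → Aug 1, 1750: 365 days.
Aug 1, 1750 → Aug 1, 1751: 365 days.
Aug 1, 1751 → Aug 1, 1752: 366 days (Feb 29, 1752 is in that span).
Aug 1, 1752 → Aug 1, 1753: 365 days.
Aug 1, 1753 → Aug 1, 1754: 365 days.
Aug 1, 1754 → Sep 1, 1754: 31 days (August has 31).
Sep 1, 1754 → Oct 1, 1754: 30 days (September has 30).
Oct 1, 1754 → Nov 1, 1754: 31 days (October has 31).
Nov 1, 1754 → Dec 1, 1754: 30 days (November has 30).
Dec 1, 1754 → Dec 24, 1754: 23 days.
Total: 3067 days.

3067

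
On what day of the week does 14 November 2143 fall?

January 1, 2143 is a Tuesday.
Jan 1, 2143 → Feb 1, 2143: 31 days (January has 31).
Feb 1, 2143 → Mar 1, 2143: 28 days (February has 28).
Mar 1, 2143 → Apr 1, 2143: 31 days (March has 31).
Apr 1, 2143 → May 1, 2143: 30 days (April has 30).
May 1, 2143 → Jun 1, 2143: 31 days (May has 31).
Jun 1, 2143 → Jul 1, 2143: 30 days (June has 30).
Jul 1, 2143 → Aug 1, 2143: 31 days (July has 31).
Aug 1, 2143 → Sep 1, 2143: 31 days (August has 31).
Sep 1, 2143 → Oct 1, 2143: 30 days (September has 30).
Oct 1, 2143 → Nov 1, 2143: 31 days (October has 31).
Nov 1, 2143 → Nov 14, 2143: 13 days.
Total: 317 days.
317 mod 7 = 2, so Tuesday + 2 = Thursday.

Thursday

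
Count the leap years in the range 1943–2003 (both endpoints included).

15

Multiples of 4 in [1943,2003]: 15.
Of those, multiples of 100: 1 (not leap unless ÷400).
Multiples of 400: 1.
Leap years = 15 − 1 + 1 = 15.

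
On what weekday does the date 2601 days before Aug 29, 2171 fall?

First find the weekday of Aug 29, 2171. Doomsday rule: the anchor day for the 2100s is Sunday. For year 71: 71÷12 = 5 r 11, and 11÷4 = 2, so 5+11+2 = 18.
Sunday + 18 ≡ Thursday — that's 2171's doomsday.
In August the doomsday date is Aug 8.
Aug 29 is 21 days after Aug 8; 21 mod 7 = 0, so Thursday + 0 = Thursday.
2601 mod 7 = 4, so 2601 days before a Thursday is Thursday − 4 = Sunday.

Sunday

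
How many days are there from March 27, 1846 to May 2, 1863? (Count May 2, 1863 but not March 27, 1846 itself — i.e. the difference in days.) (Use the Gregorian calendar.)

6245

Mar 27, 1846 → Mar 27, 1847: 365 days.
Mar 27, 1847 → Mar 27, 1848: 366 days (Feb 29, 1848 is in that span).
Mar 27, 1848 → Mar 27, 1849: 365 days.
Mar 27, 1849 → Mar 27, 1850: 365 days.
Mar 27, 1850 → Mar 27, 1851: 365 days.
Mar 27, 1851 → Mar 27, 1852: 366 days (Feb 29, 1852 is in that span).
Mar 27, 1852 → Mar 27, 1853: 365 days.
Mar 27, 1853 → Mar 27, 1854: 365 days.
Mar 27, 1854 → Mar 27, 1855: 365 days.
Mar 27, 1855 → Mar 27, 1856: 366 days (Feb 29, 1856 is in that span).
Mar 27, 1856 → Mar 27, 1857: 365 days.
Mar 27, 1857 → Mar 27, 1858: 365 days.
Mar 27, 1858 → Mar 27, 1859: 365 days.
Mar 27, 1859 → Mar 27, 1860: 366 days (Feb 29, 1860 is in that span).
Mar 27, 1860 → Mar 27, 1861: 365 days.
Mar 27, 1861 → Mar 27, 1862: 365 days.
Mar 27, 1862 → Mar 27, 1863: 365 days.
Mar 27, 1863 → Apr 27, 1863: 31 days (March has 31).
Apr 27, 1863 → May 2, 1863: 5 days.
Total: 6245 days.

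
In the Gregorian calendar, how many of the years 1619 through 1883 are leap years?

64

Multiples of 4 in [1619,1883]: 66.
Of those, multiples of 100: 2 (not leap unless ÷400).
Multiples of 400: 0.
Leap years = 66 − 2 + 0 = 64.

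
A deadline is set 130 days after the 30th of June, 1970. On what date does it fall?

November 7, 1970

Jun has 30 days: +1 → Jul 1, 1970 (129 left).
Jul has 31 days: +31 → Aug 1, 1970 (98 left).
Aug has 31 days: +31 → Sep 1, 1970 (67 left).
Sep has 30 days: +30 → Oct 1, 1970 (37 left).
Oct has 31 days: +31 → Nov 1, 1970 (6 left).
+6 → Nov 7, 1970.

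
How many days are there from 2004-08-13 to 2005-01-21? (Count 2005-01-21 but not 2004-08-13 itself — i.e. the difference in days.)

161

Aug 13, 2004 → Sep 13, 2004: 31 days (August has 31).
Sep 13, 2004 → Oct 13, 2004: 30 days (September has 30).
Oct 13, 2004 → Nov 13, 2004: 31 days (October has 31).
Nov 13, 2004 → Dec 13, 2004: 30 days (November has 30).
Dec 13, 2004 → Jan 13, 2005: 31 days (December has 31).
Jan 13, 2005 → Jan 21, 2005: 8 days.
Total: 161 days.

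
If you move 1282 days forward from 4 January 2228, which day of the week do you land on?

First find the weekday of Jan 4, 2228. Doomsday rule: the anchor day for the 2200s is Friday. For year 28: 28÷12 = 2 r 4, and 4÷4 = 1, so 2+4+1 = 7.
Friday + 7 ≡ Friday — that's 2228's doomsday.
In January the doomsday date is Jan 4 (2228 is a leap year (divisible by 4)).
Jan 4 is the doomsday itself: Friday.
1282 mod 7 = 1, so 1282 days after a Friday is Friday + 1 = Saturday.

Saturday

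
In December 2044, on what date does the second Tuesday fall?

December 1, 2044 is a Thursday.
The first Tuesday is therefore December 6 (5 days later).
The second Tuesday is 6 + 1×7 = December 13.

December 13, 2044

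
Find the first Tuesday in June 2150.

June 1, 2150 is a Monday.
The first Tuesday is therefore June 2 (1 days later).

June 2, 2150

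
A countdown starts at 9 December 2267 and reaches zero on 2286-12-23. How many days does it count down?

Dec 9, 2267 → Dec 9, 2268: 366 days (Feb 29, 2268 is in that span).
Dec 9, 2268 → Dec 9, 2269: 365 days.
Dec 9, 2269 → Dec 9, 2270: 365 days.
Dec 9, 2270 → Dec 9, 2271: 365 days.
Dec 9, 2271 → Dec 9, 2272: 366 days (Feb 29, 2272 is in that span).
Dec 9, 2272 → Dec 9, 2273: 365 days.
Dec 9, 2273 → Dec 9, 2274: 365 days.
Dec 9, 2274 → Dec 9, 2275: 365 days.
Dec 9, 2275 → Dec 9, 2276: 366 days (Feb 29, 2276 is in that span).
Dec 9, 2276 → Dec 9, 2277: 365 days.
Dec 9, 2277 → Dec 9, 2278: 365 days.
Dec 9, 2278 → Dec 9, 2279: 365 days.
Dec 9, 2279 → Dec 9, 2280: 366 days (Feb 29, 2280 is in that span).
Dec 9, 2280 → Dec 9, 2281: 365 days.
Dec 9, 2281 → Dec 9, 2282: 365 days.
Dec 9, 2282 → Dec 9, 2283: 365 days.
Dec 9, 2283 → Dec 9, 2284: 366 days (Feb 29, 2284 is in that span).
Dec 9, 2284 → Dec 9, 2285: 365 days.
Dec 9, 2285 → Jan 9, 2286: 31 days (December has 31).
Jan 9, 2286 → Feb 9, 2286: 31 days (January has 31).
Feb 9, 2286 → Mar 9, 2286: 28 days (February has 28).
Mar 9, 2286 → Apr 9, 2286: 31 days (March has 31).
Apr 9, 2286 → May 9, 2286: 30 days (April has 30).
May 9, 2286 → Jun 9, 2286: 31 days (May has 31).
Jun 9, 2286 → Jul 9, 2286: 30 days (June has 30).
Jul 9, 2286 → Aug 9, 2286: 31 days (July has 31).
Aug 9, 2286 → Sep 9, 2286: 31 days (August has 31).
Sep 9, 2286 → Oct 9, 2286: 30 days (September has 30).
Oct 9, 2286 → Nov 9, 2286: 31 days (October has 31).
Nov 9, 2286 → Dec 9, 2286: 30 days (November has 30).
Dec 9, 2286 → Dec 23, 2286: 14 days.
Total: 6954 days.

6954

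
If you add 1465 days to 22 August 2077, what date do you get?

+365 (one year) → Aug 22, 2078 (1100 left).
+365 (one year) → Aug 22, 2079 (735 left).
+366 (one year; includes Feb 29, 2080) → Aug 22, 2080 (369 left).
Aug has 31 days: +10 → Sep 1, 2080 (359 left).
Sep has 30 days: +30 → Oct 1, 2080 (329 left).
Oct has 31 days: +31 → Nov 1, 2080 (298 left).
Nov has 30 days: +30 → Dec 1, 2080 (268 left).
Dec has 31 days: +31 → Jan 1, 2081 (237 left).
Jan has 31 days: +31 → Feb 1, 2081 (206 left).
Feb has 28 days: +28 → Mar 1, 2081 (178 left).
Mar has 31 days: +31 → Apr 1, 2081 (147 left).
Apr has 30 days: +30 → May 1, 2081 (117 left).
May has 31 days: +31 → Jun 1, 2081 (86 left).
Jun has 30 days: +30 → Jul 1, 2081 (56 left).
Jul has 31 days: +31 → Aug 1, 2081 (25 left).
+25 → Aug 26, 2081.

August 26, 2081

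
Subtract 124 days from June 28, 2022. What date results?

−28 → May 31, 2022 (end of May, 31 days; 96 left).
−31 → Apr 30, 2022 (end of Apr, 30 days; 65 left).
−30 → Mar 31, 2022 (end of Mar, 31 days; 35 left).
−31 → Feb 28, 2022 (end of Feb, 28 days; 4 left).
−4 → Feb 24, 2022.

February 24, 2022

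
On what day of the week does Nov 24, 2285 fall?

Doomsday rule: the anchor day for the 2200s is Friday. For year 85: 85÷12 = 7 r 1, and 1÷4 = 0, so 7+1+0 = 8.
Friday + 8 ≡ Saturday — that's 2285's doomsday.
In November the doomsday date is Nov 7.
Nov 24 is 17 days after Nov 7; 17 mod 7 = 3, so Saturday + 3 = Tuesday.

Tuesday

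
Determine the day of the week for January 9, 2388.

Doomsday rule: the anchor day for the 2300s is Wednesday. For year 88: 88÷12 = 7 r 4, and 4÷4 = 1, so 7+4+1 = 12.
Wednesday + 12 ≡ Monday — that's 2388's doomsday.
In January the doomsday date is Jan 4 (2388 is a leap year (divisible by 4)).
Jan 9 is 5 days after Jan 4; 5 mod 7 = 5, so Monday + 5 = Saturday.

Saturday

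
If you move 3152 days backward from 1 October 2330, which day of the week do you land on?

First find the weekday of Oct 1, 2330. Doomsday rule: the anchor day for the 2300s is Wednesday. For year 30: 30÷12 = 2 r 6, and 6÷4 = 1, so 2+6+1 = 9.
Wednesday + 9 ≡ Friday — that's 2330's doomsday.
In October the doomsday date is Oct 10.
Oct 1 is 9 days before Oct 10; 9 mod 7 = 2, so Friday − 2 = Wednesday.
3152 mod 7 = 2, so 3152 days before a Wednesday is Wednesday − 2 = Monday.

Monday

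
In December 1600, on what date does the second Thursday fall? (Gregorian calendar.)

December 14, 1600

December 1, 1600 is a Friday.
The first Thursday is therefore December 7 (6 days later).
The second Thursday is 7 + 1×7 = December 14.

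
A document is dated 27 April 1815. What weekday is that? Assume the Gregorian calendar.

Thursday

Doomsday rule: the anchor day for the 1800s is Friday. For year 15: 15÷12 = 1 r 3, and 3÷4 = 0, so 1+3+0 = 4.
Friday + 4 ≡ Tuesday — that's 1815's doomsday.
In April the doomsday date is Apr 4.
Apr 27 is 23 days after Apr 4; 23 mod 7 = 2, so Tuesday + 2 = Thursday.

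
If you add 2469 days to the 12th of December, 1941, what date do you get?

+365 (one year) → Dec 12, 1942 (2104 left).
+365 (one year) → Dec 12, 1943 (1739 left).
+366 (one year; includes Feb 29, 1944) → Dec 12, 1944 (1373 left).
+365 (one year) → Dec 12, 1945 (1008 left).
+365 (one year) → Dec 12, 1946 (643 left).
+365 (one year) → Dec 12, 1947 (278 left).
Dec has 31 days: +20 → Jan 1, 1948 (258 left).
Jan has 31 days: +31 → Feb 1, 1948 (227 left).
Feb has 29 days: +29 → Mar 1, 1948 (198 left).
Mar has 31 days: +31 → Apr 1, 1948 (167 left).
Apr has 30 days: +30 → May 1, 1948 (137 left).
May has 31 days: +31 → Jun 1, 1948 (106 left).
Jun has 30 days: +30 → Jul 1, 1948 (76 left).
Jul has 31 days: +31 → Aug 1, 1948 (45 left).
Aug has 31 days: +31 → Sep 1, 1948 (14 left).
+14 → Sep 15, 1948.

September 15, 1948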